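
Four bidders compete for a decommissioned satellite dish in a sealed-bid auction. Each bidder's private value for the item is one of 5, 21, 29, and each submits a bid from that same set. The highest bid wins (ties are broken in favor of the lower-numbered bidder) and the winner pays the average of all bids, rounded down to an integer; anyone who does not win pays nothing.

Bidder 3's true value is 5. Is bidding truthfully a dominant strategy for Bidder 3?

Yes

Check each profile of the others' bids and compare truth against every alternative bid.
Others bid (5, 5, 21): truth gives 0, best alternative gives -8.
Others bid (5, 5, 5): truth gives 0, best alternative gives -4.
Others bid (5, 5, 29): truth gives 0, best alternative gives 0.
Others bid (5, 21, 5): truth gives 0, best alternative gives 0.
Others bid (5, 21, 21): truth gives 0, best alternative gives 0.
Others bid (5, 21, 29): truth gives 0, best alternative gives 0.
(Remaining 21 profiles checked similarly; truth is weakly best in each.)
In every case the truthful bid is at least as good as any alternative, so it is a dominant strategy.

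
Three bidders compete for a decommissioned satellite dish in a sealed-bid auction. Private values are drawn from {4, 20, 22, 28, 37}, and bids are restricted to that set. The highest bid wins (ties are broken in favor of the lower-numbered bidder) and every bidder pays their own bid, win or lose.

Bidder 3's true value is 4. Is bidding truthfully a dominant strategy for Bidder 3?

Yes

Check each profile of the others' bids and compare truth against every alternative bid.
Others bid (4, 22): truth gives -4, best alternative gives -20.
Others bid (4, 28): truth gives -4, best alternative gives -20.
Others bid (4, 37): truth gives -4, best alternative gives -20.
Others bid (20, 22): truth gives -4, best alternative gives -20.
Others bid (20, 28): truth gives -4, best alternative gives -20.
Others bid (20, 37): truth gives -4, best alternative gives -20.
(Remaining 19 profiles checked similarly; truth is weakly best in each.)
In every case the truthful bid is at least as good as any alternative, so it is a dominant strategy.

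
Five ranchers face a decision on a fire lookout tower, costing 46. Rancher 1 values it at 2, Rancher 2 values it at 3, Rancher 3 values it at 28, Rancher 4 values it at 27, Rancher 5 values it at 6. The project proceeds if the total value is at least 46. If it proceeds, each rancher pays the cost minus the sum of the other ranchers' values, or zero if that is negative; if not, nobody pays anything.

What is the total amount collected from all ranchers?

15

Total value 66 ≥ cost 46, so it is built.
Rancher 1: others sum to 64; max(0, 46 - 64) = 0.
Rancher 2: others sum to 63; max(0, 46 - 63) = 0.
Rancher 3: others sum to 38; max(0, 46 - 38) = 8.
Rancher 4: others sum to 39; max(0, 46 - 39) = 7.
Rancher 5: others sum to 60; max(0, 46 - 60) = 0.
Total collected = 0 + 0 + 8 + 7 + 0 = 15.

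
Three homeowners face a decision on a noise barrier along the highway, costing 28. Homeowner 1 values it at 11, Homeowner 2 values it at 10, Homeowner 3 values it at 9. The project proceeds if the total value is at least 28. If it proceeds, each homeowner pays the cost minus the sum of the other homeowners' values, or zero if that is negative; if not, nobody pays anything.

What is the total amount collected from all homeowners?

24

Total value 30 ≥ cost 28, so it is built.
Homeowner 1: others sum to 19; max(0, 28 - 19) = 9.
Homeowner 2: others sum to 20; max(0, 28 - 20) = 8.
Homeowner 3: others sum to 21; max(0, 28 - 21) = 7.
Total collected = 9 + 8 + 7 = 24.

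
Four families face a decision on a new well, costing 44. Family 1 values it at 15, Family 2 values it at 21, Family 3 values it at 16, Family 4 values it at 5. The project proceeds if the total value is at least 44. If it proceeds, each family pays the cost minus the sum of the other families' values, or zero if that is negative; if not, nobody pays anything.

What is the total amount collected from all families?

13

Total value 57 ≥ cost 44, so it is built.
Family 1: others sum to 42; max(0, 44 - 42) = 2.
Family 2: others sum to 36; max(0, 44 - 36) = 8.
Family 3: others sum to 41; max(0, 44 - 41) = 3.
Family 4: others sum to 52; max(0, 44 - 52) = 0.
Total collected = 2 + 8 + 3 + 0 = 13.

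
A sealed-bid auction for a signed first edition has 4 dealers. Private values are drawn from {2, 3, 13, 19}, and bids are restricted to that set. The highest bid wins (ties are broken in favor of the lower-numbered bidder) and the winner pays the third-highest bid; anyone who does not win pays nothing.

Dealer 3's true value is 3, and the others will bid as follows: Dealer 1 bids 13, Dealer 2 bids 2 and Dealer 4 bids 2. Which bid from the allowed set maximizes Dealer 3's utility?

Bid 2: loses, pays 0, utility 0.
Bid 3: loses, pays 0, utility 0.
Bid 13: loses, pays 0, utility 0.
Bid 19: wins, pays 2, utility 3 - 2 = 1.
The best choice is 19 with utility 1.

19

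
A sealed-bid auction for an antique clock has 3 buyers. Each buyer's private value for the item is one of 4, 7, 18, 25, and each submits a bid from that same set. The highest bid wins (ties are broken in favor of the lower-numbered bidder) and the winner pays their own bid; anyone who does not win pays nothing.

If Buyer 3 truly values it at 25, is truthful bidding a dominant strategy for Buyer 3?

Consider the case where Buyer 1 bids 4 and Buyer 2 bids 4.
Truthful bid 25: wins, pays 25, utility 25 - 25 = 0.
Bid 7 instead: wins, pays 7, utility 25 - 7 = 18.
Since 18 > 0, bidding 7 is strictly better here, so truthful bidding is not dominant.

No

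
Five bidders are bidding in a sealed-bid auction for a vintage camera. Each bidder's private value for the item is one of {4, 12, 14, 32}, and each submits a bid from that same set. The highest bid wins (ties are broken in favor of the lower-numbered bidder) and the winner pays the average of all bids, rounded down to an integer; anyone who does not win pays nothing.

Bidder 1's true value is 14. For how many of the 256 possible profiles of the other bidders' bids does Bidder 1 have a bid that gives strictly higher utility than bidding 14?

Others bid (4, 4, 4, 4): truth gives 8; bid 4 gives 10 > 8. Violating.
Others bid (4, 4, 12, 12): truth gives 5; bid 12 gives 6 > 5. Violating.
Others bid (4, 12, 4, 12): truth gives 5; bid 12 gives 6 > 5. Violating.
Others bid (4, 12, 12, 4): truth gives 5; bid 12 gives 6 > 5. Violating.
Others bid (4, 4, 4, 12): truth gives 7; no alternative beats it.
Others bid (4, 4, 4, 14): truth gives 6; no alternative beats it.
(Checking all 256 profiles: 7 have a profitable deviation, 249 do not.)

7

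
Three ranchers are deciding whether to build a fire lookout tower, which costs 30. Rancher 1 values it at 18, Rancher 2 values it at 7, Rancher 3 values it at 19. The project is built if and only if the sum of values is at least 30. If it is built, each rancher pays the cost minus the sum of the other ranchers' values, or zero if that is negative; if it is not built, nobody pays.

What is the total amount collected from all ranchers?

9

Total value 44 ≥ cost 30, so it is built.
Rancher 1: others sum to 26; max(0, 30 - 26) = 4.
Rancher 2: others sum to 37; max(0, 30 - 37) = 0.
Rancher 3: others sum to 25; max(0, 30 - 25) = 5.
Total collected = 4 + 0 + 5 = 9.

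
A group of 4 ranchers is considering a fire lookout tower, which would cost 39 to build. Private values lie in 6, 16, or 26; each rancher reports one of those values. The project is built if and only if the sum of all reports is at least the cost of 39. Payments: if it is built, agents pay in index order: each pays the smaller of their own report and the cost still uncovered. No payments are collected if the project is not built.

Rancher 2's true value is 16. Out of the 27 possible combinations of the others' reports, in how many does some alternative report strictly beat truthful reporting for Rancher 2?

23

Others report (6, 6, 26): truth gives 0; report 6 gives 10 > 0. Violating.
Others report (6, 16, 16): truth gives 0; report 6 gives 10 > 0. Violating.
Others report (6, 16, 26): truth gives 0; report 6 gives 10 > 0. Violating.
Others report (6, 26, 6): truth gives 0; report 6 gives 10 > 0. Violating.
Others report (6, 6, 6): truth gives 0; no alternative beats it.
Others report (6, 6, 16): truth gives 0; no alternative beats it.
(Checking all 27 profiles: 23 have a profitable deviation, 4 do not.)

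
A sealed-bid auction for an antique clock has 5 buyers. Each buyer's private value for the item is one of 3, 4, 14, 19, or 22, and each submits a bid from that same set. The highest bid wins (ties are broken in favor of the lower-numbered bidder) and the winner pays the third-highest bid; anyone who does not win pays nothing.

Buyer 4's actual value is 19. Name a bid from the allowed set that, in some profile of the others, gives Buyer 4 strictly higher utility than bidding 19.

Suppose Buyer 1 bids 3, Buyer 2 bids 3, Buyer 3 bids 3 and Buyer 5 bids 22.
Bid 19: loses, pays 0, utility 0.
Bid 22: wins, pays 3, utility 19 - 3 = 16.
So bidding 22 beats truth here (16 > 0).

22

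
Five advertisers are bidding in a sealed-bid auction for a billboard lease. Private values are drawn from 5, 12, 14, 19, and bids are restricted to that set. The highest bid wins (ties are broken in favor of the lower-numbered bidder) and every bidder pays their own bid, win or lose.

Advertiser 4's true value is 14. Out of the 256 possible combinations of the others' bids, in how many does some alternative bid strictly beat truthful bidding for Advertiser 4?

234

Others bid (5, 5, 5, 5): truth gives 0; bid 12 gives 2 > 0. Violating.
Others bid (5, 5, 5, 12): truth gives 0; bid 12 gives 2 > 0. Violating.
Others bid (5, 5, 5, 19): truth gives -14; bid 5 gives -5 > -14. Violating.
Others bid (5, 5, 12, 19): truth gives -14; bid 5 gives -5 > -14. Violating.
Others bid (5, 5, 5, 14): truth gives 0; no alternative beats it.
Others bid (5, 5, 12, 5): truth gives 0; no alternative beats it.
(Checking all 256 profiles: 234 have a profitable deviation, 22 do not.)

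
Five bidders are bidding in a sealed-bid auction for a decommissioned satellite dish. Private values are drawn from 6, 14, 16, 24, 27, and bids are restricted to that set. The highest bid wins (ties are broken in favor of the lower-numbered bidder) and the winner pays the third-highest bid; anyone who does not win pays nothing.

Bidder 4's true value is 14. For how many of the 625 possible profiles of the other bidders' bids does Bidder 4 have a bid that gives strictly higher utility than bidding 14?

Others bid (6, 6, 6, 16): truth gives 0; bid 16 gives 8 > 0. Violating.
Others bid (6, 6, 6, 24): truth gives 0; bid 24 gives 8 > 0. Violating.
Others bid (6, 6, 6, 27): truth gives 0; bid 27 gives 8 > 0. Violating.
Others bid (6, 6, 14, 6): truth gives 0; bid 16 gives 8 > 0. Violating.
Others bid (6, 6, 6, 6): truth gives 8; no alternative beats it.
Others bid (6, 6, 6, 14): truth gives 8; no alternative beats it.
(Checking all 625 profiles: 12 have a profitable deviation, 613 do not.)

12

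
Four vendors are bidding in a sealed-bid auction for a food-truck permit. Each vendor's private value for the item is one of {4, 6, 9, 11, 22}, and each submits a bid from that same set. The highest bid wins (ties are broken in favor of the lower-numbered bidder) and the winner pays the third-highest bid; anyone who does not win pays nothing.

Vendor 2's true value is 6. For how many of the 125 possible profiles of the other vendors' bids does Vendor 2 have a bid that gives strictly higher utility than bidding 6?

9

Others bid (4, 4, 9): truth gives 0; bid 9 gives 2 > 0. Violating.
Others bid (4, 4, 11): truth gives 0; bid 11 gives 2 > 0. Violating.
Others bid (4, 4, 22): truth gives 0; bid 22 gives 2 > 0. Violating.
Others bid (4, 9, 4): truth gives 0; bid 9 gives 2 > 0. Violating.
Others bid (4, 4, 4): truth gives 2; no alternative beats it.
Others bid (4, 4, 6): truth gives 2; no alternative beats it.
(Checking all 125 profiles: 9 have a profitable deviation, 116 do not.)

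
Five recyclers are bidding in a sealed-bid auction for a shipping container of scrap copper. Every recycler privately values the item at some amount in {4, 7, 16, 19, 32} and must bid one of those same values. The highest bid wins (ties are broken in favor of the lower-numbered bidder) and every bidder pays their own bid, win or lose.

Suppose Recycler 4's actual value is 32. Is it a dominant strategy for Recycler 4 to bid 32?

No

Consider the case where Recycler 1 bids 4, Recycler 2 bids 4, Recycler 3 bids 4 and Recycler 5 bids 4.
Truthful bid 32: wins, pays 32, utility 32 - 32 = 0.
Bid 7 instead: wins, pays 7, utility 32 - 7 = 25.
Since 25 > 0, bidding 7 is strictly better here, so truthful bidding is not dominant.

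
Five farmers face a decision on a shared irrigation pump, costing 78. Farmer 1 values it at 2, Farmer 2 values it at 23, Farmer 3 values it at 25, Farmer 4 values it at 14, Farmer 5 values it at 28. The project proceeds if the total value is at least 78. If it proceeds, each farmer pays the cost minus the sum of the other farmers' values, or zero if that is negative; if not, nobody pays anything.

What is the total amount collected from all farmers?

Total value 92 ≥ cost 78, so it is built.
Farmer 1: others sum to 90; max(0, 78 - 90) = 0.
Farmer 2: others sum to 69; max(0, 78 - 69) = 9.
Farmer 3: others sum to 67; max(0, 78 - 67) = 11.
Farmer 4: others sum to 78; max(0, 78 - 78) = 0.
Farmer 5: others sum to 64; max(0, 78 - 64) = 14.
Total collected = 0 + 9 + 11 + 0 + 14 = 34.

34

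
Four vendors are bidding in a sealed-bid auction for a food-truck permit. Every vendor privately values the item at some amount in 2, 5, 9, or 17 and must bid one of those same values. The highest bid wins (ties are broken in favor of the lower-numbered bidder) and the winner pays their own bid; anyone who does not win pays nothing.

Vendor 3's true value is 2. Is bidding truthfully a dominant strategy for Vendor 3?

Yes

Check each profile of the others' bids and compare truth against every alternative bid.
Others bid (2, 2, 2): truth gives 0, best alternative gives -3.
Others bid (2, 2, 5): truth gives 0, best alternative gives -3.
Others bid (2, 2, 9): truth gives 0, best alternative gives 0.
Others bid (2, 2, 17): truth gives 0, best alternative gives 0.
Others bid (2, 5, 2): truth gives 0, best alternative gives 0.
Others bid (2, 5, 5): truth gives 0, best alternative gives 0.
(Remaining 58 profiles checked similarly; truth is weakly best in each.)
In every case the truthful bid is at least as good as any alternative, so it is a dominant strategy.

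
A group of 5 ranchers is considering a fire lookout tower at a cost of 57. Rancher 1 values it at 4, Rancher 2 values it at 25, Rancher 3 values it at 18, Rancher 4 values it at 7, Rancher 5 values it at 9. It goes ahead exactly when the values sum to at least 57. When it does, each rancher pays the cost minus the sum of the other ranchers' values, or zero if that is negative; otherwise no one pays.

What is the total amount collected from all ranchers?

35

Total value 63 ≥ cost 57, so it is built.
Rancher 1: others sum to 59; max(0, 57 - 59) = 0.
Rancher 2: others sum to 38; max(0, 57 - 38) = 19.
Rancher 3: others sum to 45; max(0, 57 - 45) = 12.
Rancher 4: others sum to 56; max(0, 57 - 56) = 1.
Rancher 5: others sum to 54; max(0, 57 - 54) = 3.
Total collected = 0 + 19 + 12 + 1 + 3 = 35.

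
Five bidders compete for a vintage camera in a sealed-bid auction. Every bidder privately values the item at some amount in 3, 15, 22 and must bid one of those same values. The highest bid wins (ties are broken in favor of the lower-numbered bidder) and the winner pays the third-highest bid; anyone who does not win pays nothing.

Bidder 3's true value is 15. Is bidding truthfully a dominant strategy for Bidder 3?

Consider the case where Bidder 1 bids 3, Bidder 2 bids 3, Bidder 4 bids 3 and Bidder 5 bids 22.
Truthful bid 15: loses, pays 0, utility 0.
Bid 22 instead: wins, pays 3, utility 15 - 3 = 12.
Since 12 > 0, bidding 22 is strictly better here, so truthful bidding is not dominant.

No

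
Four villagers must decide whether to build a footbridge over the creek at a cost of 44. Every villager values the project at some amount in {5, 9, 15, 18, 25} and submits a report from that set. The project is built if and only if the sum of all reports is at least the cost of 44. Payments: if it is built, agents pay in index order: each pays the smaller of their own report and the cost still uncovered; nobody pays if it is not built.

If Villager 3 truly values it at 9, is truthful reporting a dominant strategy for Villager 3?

No

Consider the case where Villager 1 reports 5, Villager 2 reports 9 and Villager 4 reports 25.
Truthful report 9: project built, pays 9, utility 9 - 9 = 0.
Report 5 instead: project built, pays 5, utility 9 - 5 = 4.
Since 4 > 0, reporting 5 is strictly better here, so truthful reporting is not dominant.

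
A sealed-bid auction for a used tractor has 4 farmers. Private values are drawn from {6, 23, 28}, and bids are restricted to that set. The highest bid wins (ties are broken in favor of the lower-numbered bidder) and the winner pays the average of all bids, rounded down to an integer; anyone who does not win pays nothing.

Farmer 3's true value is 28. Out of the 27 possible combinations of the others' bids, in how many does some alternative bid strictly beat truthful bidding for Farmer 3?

2

Others bid (6, 6, 6): truth gives 17; bid 23 gives 18 > 17. Violating.
Others bid (6, 6, 23): truth gives 13; bid 23 gives 14 > 13. Violating.
Others bid (6, 6, 28): truth gives 11; no alternative beats it.
Others bid (6, 23, 6): truth gives 13; no alternative beats it.
(Checking all 27 profiles: 2 have a profitable deviation, 25 do not.)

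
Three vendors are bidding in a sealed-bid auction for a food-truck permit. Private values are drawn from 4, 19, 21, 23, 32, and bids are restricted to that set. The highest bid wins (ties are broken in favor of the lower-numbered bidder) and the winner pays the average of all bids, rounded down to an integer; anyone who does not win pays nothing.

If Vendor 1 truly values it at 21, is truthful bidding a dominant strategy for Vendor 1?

Consider the case where Vendor 2 bids 4 and Vendor 3 bids 4.
Truthful bid 21: wins, pays 9, utility 21 - 9 = 12.
Bid 4 instead: wins, pays 4, utility 21 - 4 = 17.
Since 17 > 12, bidding 4 is strictly better here, so truthful bidding is not dominant.

No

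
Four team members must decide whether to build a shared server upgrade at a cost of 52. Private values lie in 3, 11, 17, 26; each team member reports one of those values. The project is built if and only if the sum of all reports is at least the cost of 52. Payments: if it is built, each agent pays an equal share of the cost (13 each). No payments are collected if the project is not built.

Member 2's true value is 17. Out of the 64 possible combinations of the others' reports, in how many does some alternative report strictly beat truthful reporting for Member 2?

10

Others report (3, 3, 26): truth gives 0; report 26 gives 4 > 0. Violating.
Others report (3, 11, 17): truth gives 0; report 26 gives 4 > 0. Violating.
Others report (3, 17, 11): truth gives 0; report 26 gives 4 > 0. Violating.
Others report (3, 26, 3): truth gives 0; report 26 gives 4 > 0. Violating.
Others report (3, 3, 3): truth gives 0; no alternative beats it.
Others report (3, 3, 11): truth gives 0; no alternative beats it.
(Checking all 64 profiles: 10 have a profitable deviation, 54 do not.)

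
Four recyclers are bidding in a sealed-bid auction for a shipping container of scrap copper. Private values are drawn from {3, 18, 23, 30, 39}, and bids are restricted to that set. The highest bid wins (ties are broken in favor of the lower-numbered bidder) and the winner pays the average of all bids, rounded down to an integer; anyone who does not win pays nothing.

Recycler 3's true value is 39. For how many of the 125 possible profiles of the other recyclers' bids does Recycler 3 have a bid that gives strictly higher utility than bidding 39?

Others bid (3, 3, 3): truth gives 27; bid 18 gives 33 > 27. Violating.
Others bid (3, 3, 18): truth gives 24; bid 18 gives 29 > 24. Violating.
Others bid (3, 3, 23): truth gives 22; bid 23 gives 26 > 22. Violating.
Others bid (3, 3, 30): truth gives 21; bid 30 gives 23 > 21. Violating.
Others bid (3, 3, 39): truth gives 18; no alternative beats it.
Others bid (3, 18, 39): truth gives 15; no alternative beats it.
(Checking all 125 profiles: 36 have a profitable deviation, 89 do not.)

36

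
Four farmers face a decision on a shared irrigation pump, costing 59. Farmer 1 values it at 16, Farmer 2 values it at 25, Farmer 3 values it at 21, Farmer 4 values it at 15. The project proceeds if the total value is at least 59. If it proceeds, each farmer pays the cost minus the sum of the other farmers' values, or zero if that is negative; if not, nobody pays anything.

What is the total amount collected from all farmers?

Total value 77 ≥ cost 59, so it is built.
Farmer 1: others sum to 61; max(0, 59 - 61) = 0.
Farmer 2: others sum to 52; max(0, 59 - 52) = 7.
Farmer 3: others sum to 56; max(0, 59 - 56) = 3.
Farmer 4: others sum to 62; max(0, 59 - 62) = 0.
Total collected = 0 + 7 + 3 + 0 = 10.

10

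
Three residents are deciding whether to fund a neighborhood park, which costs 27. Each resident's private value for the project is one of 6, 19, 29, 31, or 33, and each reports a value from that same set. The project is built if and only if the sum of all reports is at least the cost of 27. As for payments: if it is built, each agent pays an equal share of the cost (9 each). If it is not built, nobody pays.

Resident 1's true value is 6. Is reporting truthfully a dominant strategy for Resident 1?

Check each profile of the others' reports and compare truth against every alternative report.
Others report (6, 6): truth gives 0, best alternative gives -3.
Others report (6, 19): truth gives -3, best alternative gives -3.
Others report (6, 29): truth gives -3, best alternative gives -3.
Others report (6, 31): truth gives -3, best alternative gives -3.
Others report (6, 33): truth gives -3, best alternative gives -3.
Others report (19, 6): truth gives -3, best alternative gives -3.
(Remaining 19 profiles checked similarly; truth is weakly best in each.)
In every case the truthful report is at least as good as any alternative, so it is a dominant strategy.

Yes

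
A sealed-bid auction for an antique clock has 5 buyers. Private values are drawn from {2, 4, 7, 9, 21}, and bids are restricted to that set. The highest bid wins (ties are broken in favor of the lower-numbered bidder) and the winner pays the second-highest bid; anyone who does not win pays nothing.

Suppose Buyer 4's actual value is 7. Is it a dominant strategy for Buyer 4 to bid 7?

Yes

Check each profile of the others' bids and compare truth against every alternative bid.
Others bid (2, 2, 2, 2): truth gives 5, best alternative gives 5.
Others bid (2, 2, 2, 4): truth gives 3, best alternative gives 3.
Others bid (2, 2, 4, 2): truth gives 3, best alternative gives 3.
Others bid (2, 2, 4, 4): truth gives 3, best alternative gives 3.
Others bid (2, 4, 2, 2): truth gives 3, best alternative gives 3.
Others bid (2, 4, 2, 4): truth gives 3, best alternative gives 3.
(Remaining 619 profiles checked similarly; truth is weakly best in each.)
In every case the truthful bid is at least as good as any alternative, so it is a dominant strategy.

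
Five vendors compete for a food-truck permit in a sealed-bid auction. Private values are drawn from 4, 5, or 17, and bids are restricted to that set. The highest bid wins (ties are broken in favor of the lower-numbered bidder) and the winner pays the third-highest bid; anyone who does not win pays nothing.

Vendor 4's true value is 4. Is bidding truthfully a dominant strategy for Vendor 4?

Check each profile of the others' bids and compare truth against every alternative bid.
Others bid (4, 4, 4, 4): truth gives 0, best alternative gives 0.
Others bid (4, 4, 4, 5): truth gives 0, best alternative gives 0.
Others bid (4, 4, 4, 17): truth gives 0, best alternative gives 0.
Others bid (4, 4, 5, 4): truth gives 0, best alternative gives 0.
Others bid (4, 4, 5, 5): truth gives 0, best alternative gives 0.
Others bid (4, 4, 5, 17): truth gives 0, best alternative gives 0.
(Remaining 75 profiles checked similarly; truth is weakly best in each.)
In every case the truthful bid is at least as good as any alternative, so it is a dominant strategy.

Yes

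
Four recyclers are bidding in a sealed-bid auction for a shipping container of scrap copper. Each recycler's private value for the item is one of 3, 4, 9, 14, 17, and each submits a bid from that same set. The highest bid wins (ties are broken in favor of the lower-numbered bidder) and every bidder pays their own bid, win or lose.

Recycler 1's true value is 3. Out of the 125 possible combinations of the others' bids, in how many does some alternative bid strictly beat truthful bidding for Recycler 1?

Others bid (3, 3, 4): truth gives -3; bid 4 gives -1 > -3. Violating.
Others bid (3, 4, 3): truth gives -3; bid 4 gives -1 > -3. Violating.
Others bid (3, 4, 4): truth gives -3; bid 4 gives -1 > -3. Violating.
Others bid (4, 3, 3): truth gives -3; bid 4 gives -1 > -3. Violating.
Others bid (3, 3, 3): truth gives 0; no alternative beats it.
Others bid (3, 3, 9): truth gives -3; no alternative beats it.
(Checking all 125 profiles: 7 have a profitable deviation, 118 do not.)

7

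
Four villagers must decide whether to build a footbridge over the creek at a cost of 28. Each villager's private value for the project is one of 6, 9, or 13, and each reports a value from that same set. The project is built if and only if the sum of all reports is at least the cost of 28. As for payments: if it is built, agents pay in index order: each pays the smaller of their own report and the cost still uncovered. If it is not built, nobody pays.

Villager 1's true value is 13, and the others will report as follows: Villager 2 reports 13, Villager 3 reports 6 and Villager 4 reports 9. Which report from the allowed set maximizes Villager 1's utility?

Report 6: project built, pays 6, utility 13 - 6 = 7.
Report 9: project built, pays 9, utility 13 - 9 = 4.
Report 13: project built, pays 13, utility 13 - 13 = 0.
The best choice is 6 with utility 7.

6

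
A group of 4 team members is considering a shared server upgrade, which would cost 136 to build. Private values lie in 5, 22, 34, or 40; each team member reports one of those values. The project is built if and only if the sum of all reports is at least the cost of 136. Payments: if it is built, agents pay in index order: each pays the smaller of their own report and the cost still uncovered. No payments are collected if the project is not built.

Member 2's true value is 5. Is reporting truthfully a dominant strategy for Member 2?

Yes

Check each profile of the others' reports and compare truth against every alternative report.
Others report (34, 40, 40): truth gives 0, best alternative gives -17.
Others report (40, 34, 40): truth gives 0, best alternative gives -17.
Others report (40, 40, 34): truth gives 0, best alternative gives -17.
Others report (40, 40, 40): truth gives 0, best alternative gives -17.
Others report (5, 5, 5): truth gives 0, best alternative gives 0.
Others report (5, 5, 22): truth gives 0, best alternative gives 0.
(Remaining 58 profiles checked similarly; truth is weakly best in each.)
In every case the truthful report is at least as good as any alternative, so it is a dominant strategy.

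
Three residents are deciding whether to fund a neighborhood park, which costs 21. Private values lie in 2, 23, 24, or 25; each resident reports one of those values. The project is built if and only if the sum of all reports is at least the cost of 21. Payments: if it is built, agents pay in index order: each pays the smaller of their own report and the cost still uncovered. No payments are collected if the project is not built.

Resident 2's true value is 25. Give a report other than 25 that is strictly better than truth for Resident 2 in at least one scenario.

Suppose Resident 1 reports 2 and Resident 3 reports 23.
Report 25: project built, pays 19, utility 25 - 19 = 6.
Report 2: project built, pays 2, utility 25 - 2 = 23.
So reporting 2 beats truth here (23 > 6).

2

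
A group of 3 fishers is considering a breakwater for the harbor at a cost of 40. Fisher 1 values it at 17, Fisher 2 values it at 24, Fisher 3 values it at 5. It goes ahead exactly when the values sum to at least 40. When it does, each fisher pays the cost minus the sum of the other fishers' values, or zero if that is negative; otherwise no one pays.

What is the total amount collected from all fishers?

Total value 46 ≥ cost 40, so it is built.
Fisher 1: others sum to 29; max(0, 40 - 29) = 11.
Fisher 2: others sum to 22; max(0, 40 - 22) = 18.
Fisher 3: others sum to 41; max(0, 40 - 41) = 0.
Total collected = 11 + 18 + 0 = 29.

29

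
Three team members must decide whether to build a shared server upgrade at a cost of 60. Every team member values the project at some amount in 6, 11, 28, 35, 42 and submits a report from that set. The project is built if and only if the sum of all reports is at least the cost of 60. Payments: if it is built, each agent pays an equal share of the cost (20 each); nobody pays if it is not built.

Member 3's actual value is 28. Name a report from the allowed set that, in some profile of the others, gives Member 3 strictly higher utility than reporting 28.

Suppose Member 1 reports 11 and Member 2 reports 11.
Report 28: project not built, utility 0.
Report 42: project built, pays 20, utility 28 - 20 = 8.
So reporting 42 beats truth here (8 > 0).

42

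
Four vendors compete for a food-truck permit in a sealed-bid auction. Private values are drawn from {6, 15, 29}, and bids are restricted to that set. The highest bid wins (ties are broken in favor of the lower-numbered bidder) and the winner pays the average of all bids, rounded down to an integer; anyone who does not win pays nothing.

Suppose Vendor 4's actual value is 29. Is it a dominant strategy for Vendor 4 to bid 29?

Consider the case where Vendor 1 bids 6, Vendor 2 bids 6 and Vendor 3 bids 6.
Truthful bid 29: wins, pays 11, utility 29 - 11 = 18.
Bid 15 instead: wins, pays 8, utility 29 - 8 = 21.
Since 21 > 18, bidding 15 is strictly better here, so truthful bidding is not dominant.

No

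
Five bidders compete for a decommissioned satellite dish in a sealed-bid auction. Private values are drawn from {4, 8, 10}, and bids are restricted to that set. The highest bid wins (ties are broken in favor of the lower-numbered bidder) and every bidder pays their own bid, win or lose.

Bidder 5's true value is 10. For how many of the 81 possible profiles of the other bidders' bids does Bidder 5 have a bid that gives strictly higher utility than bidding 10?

Others bid (4, 4, 4, 4): truth gives 0; bid 8 gives 2 > 0. Violating.
Others bid (4, 4, 4, 10): truth gives -10; bid 4 gives -4 > -10. Violating.
Others bid (4, 4, 8, 10): truth gives -10; bid 4 gives -4 > -10. Violating.
Others bid (4, 4, 10, 4): truth gives -10; bid 4 gives -4 > -10. Violating.
Others bid (4, 4, 4, 8): truth gives 0; no alternative beats it.
Others bid (4, 4, 8, 4): truth gives 0; no alternative beats it.
(Checking all 81 profiles: 66 have a profitable deviation, 15 do not.)

66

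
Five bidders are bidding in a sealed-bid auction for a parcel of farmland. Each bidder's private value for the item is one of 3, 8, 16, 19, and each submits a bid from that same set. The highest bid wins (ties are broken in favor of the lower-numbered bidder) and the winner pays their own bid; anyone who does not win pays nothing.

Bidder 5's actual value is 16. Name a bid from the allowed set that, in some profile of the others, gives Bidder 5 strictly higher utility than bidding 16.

8

Suppose Bidder 1 bids 3, Bidder 2 bids 3, Bidder 3 bids 3 and Bidder 4 bids 3.
Bid 16: wins, pays 16, utility 16 - 16 = 0.
Bid 8: wins, pays 8, utility 16 - 8 = 8.
So bidding 8 beats truth here (8 > 0).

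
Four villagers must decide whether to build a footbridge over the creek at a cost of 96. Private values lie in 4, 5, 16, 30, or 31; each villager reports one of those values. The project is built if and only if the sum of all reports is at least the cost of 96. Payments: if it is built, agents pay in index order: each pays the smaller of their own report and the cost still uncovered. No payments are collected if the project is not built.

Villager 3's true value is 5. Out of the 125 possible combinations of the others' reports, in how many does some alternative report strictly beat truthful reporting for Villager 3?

Others report (30, 31, 31): truth gives 0; report 4 gives 1 > 0. Violating.
Others report (31, 30, 31): truth gives 0; report 4 gives 1 > 0. Violating.
Others report (31, 31, 30): truth gives 0; report 4 gives 1 > 0. Violating.
Others report (31, 31, 31): truth gives 0; report 4 gives 1 > 0. Violating.
Others report (4, 4, 4): truth gives 0; no alternative beats it.
Others report (4, 4, 5): truth gives 0; no alternative beats it.
(Checking all 125 profiles: 4 have a profitable deviation, 121 do not.)

4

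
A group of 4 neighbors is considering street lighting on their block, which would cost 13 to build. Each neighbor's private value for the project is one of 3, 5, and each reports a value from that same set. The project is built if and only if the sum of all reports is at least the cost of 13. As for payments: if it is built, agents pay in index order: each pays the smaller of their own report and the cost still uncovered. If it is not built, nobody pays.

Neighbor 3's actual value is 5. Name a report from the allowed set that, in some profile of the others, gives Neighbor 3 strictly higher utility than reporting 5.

3

Suppose Neighbor 1 reports 3, Neighbor 2 reports 3 and Neighbor 4 reports 5.
Report 5: project built, pays 5, utility 5 - 5 = 0.
Report 3: project built, pays 3, utility 5 - 3 = 2.
So reporting 3 beats truth here (2 > 0).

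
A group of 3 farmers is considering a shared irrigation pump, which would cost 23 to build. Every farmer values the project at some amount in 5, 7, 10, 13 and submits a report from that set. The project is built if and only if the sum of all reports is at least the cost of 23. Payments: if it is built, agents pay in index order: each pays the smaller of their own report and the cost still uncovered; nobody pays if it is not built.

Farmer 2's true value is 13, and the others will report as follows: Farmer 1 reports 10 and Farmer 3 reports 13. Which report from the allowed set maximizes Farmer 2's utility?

Report 5: project built, pays 5, utility 13 - 5 = 8.
Report 7: project built, pays 7, utility 13 - 7 = 6.
Report 10: project built, pays 10, utility 13 - 10 = 3.
Report 13: project built, pays 13, utility 13 - 13 = 0.
The best choice is 5 with utility 8.

5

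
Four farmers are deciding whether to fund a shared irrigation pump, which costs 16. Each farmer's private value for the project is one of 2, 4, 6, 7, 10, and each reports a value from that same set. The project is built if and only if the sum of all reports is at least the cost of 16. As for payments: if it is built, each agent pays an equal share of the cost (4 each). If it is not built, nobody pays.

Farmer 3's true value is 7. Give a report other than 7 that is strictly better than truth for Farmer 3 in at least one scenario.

10

Suppose Farmer 1 reports 2, Farmer 2 reports 2 and Farmer 4 reports 2.
Report 7: project not built, utility 0.
Report 10: project built, pays 4, utility 7 - 4 = 3.
So reporting 10 beats truth here (3 > 0).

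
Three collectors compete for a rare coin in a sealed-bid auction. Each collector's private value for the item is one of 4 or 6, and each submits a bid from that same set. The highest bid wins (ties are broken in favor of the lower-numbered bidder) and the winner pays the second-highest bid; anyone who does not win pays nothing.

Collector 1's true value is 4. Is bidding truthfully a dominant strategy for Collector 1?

Check each profile of the others' bids and compare truth against every alternative bid.
Others bid (4, 6): truth gives 0, best alternative gives -2.
Others bid (6, 4): truth gives 0, best alternative gives -2.
Others bid (6, 6): truth gives 0, best alternative gives -2.
Others bid (4, 4): truth gives 0, best alternative gives 0.
In every case the truthful bid is at least as good as any alternative, so it is a dominant strategy.

Yes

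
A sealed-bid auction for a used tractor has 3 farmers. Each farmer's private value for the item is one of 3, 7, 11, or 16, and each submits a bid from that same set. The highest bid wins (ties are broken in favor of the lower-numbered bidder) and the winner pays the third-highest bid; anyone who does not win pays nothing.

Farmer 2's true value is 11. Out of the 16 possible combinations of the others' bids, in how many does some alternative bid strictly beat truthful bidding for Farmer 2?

Others bid (3, 16): truth gives 0; bid 16 gives 8 > 0. Violating.
Others bid (7, 16): truth gives 0; bid 16 gives 4 > 0. Violating.
Others bid (11, 3): truth gives 0; bid 16 gives 8 > 0. Violating.
Others bid (11, 7): truth gives 0; bid 16 gives 4 > 0. Violating.
Others bid (3, 3): truth gives 8; no alternative beats it.
Others bid (3, 7): truth gives 8; no alternative beats it.
(Checking all 16 profiles: 4 have a profitable deviation, 12 do not.)

4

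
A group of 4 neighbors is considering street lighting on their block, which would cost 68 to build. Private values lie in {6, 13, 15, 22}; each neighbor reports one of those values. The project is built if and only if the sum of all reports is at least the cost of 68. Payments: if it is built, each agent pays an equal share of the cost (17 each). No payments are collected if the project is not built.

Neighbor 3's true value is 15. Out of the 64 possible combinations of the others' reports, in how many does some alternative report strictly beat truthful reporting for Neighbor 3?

6

Others report (13, 22, 22): truth gives -2; report 6 gives 0 > -2. Violating.
Others report (15, 22, 22): truth gives -2; report 6 gives 0 > -2. Violating.
Others report (22, 13, 22): truth gives -2; report 6 gives 0 > -2. Violating.
Others report (22, 15, 22): truth gives -2; report 6 gives 0 > -2. Violating.
Others report (6, 6, 6): truth gives 0; no alternative beats it.
Others report (6, 6, 13): truth gives 0; no alternative beats it.
(Checking all 64 profiles: 6 have a profitable deviation, 58 do not.)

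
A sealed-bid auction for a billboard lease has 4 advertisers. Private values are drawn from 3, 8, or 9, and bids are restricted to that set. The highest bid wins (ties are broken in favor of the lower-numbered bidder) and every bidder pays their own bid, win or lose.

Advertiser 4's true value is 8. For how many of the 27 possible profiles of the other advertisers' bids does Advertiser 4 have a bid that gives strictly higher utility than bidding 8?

26

Others bid (3, 3, 8): truth gives -8; bid 9 gives -1 > -8. Violating.
Others bid (3, 3, 9): truth gives -8; bid 3 gives -3 > -8. Violating.
Others bid (3, 8, 3): truth gives -8; bid 9 gives -1 > -8. Violating.
Others bid (3, 8, 8): truth gives -8; bid 9 gives -1 > -8. Violating.
Others bid (3, 3, 3): truth gives 0; no alternative beats it.
(Checking all 27 profiles: 26 have a profitable deviation, 1 does not.)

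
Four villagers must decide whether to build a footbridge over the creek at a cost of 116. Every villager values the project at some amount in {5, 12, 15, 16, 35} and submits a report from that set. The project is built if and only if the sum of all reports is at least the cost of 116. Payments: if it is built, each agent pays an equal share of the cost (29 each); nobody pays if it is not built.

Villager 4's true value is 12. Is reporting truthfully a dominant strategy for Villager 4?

Consider the case where Villager 1 reports 35, Villager 2 reports 35 and Villager 3 reports 35.
Truthful report 12: project built, pays 29, utility 12 - 29 = -17.
Report 5 instead: project not built, utility 0.
Since 0 > -17, reporting 5 is strictly better here, so truthful reporting is not dominant.

No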